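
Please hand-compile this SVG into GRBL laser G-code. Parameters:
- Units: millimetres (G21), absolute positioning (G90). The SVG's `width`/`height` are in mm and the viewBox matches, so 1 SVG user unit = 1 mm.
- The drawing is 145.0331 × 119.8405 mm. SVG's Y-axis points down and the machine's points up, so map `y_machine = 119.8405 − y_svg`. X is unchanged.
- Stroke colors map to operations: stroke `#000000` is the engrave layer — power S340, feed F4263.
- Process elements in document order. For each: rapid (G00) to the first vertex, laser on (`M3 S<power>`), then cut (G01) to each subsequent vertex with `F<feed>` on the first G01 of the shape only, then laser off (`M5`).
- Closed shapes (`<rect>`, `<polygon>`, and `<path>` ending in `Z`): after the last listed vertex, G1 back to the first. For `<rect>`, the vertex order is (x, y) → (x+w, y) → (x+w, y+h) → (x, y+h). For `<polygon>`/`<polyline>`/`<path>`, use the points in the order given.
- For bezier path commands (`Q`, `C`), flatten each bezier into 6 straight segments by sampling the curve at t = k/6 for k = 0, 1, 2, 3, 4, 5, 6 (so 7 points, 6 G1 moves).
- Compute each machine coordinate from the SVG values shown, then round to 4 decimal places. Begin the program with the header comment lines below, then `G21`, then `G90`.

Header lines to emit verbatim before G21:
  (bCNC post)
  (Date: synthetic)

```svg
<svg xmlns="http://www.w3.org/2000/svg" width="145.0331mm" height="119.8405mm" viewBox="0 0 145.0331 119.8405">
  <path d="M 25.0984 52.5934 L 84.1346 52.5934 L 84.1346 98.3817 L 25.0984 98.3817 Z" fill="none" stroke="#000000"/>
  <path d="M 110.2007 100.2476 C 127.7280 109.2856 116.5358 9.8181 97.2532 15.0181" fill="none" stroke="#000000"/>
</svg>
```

1 u = 1 mm; y_m = 119.8405 − y.

[1] `<path>` rectangle, #000000→engrave S340 F4263: (25.0984,67.2471) → (84.1346,67.2471) → (84.1346,21.4588) → (25.0984,21.4588) → (25.0984,67.2471) (closed)

[2] `<path>` cubic bezier, #000000→engrave S340 F4263: (110.2007,19.5929) → (116.6666,23.1291) → (118.9189,38.8281) → (117.5307,60.7684) → (113.0750,83.0285) → (106.1248,99.6870) → (97.2532,104.8224)

(bCNC post)
(Date: synthetic)
G21
G90
G00 X25.0984 Y67.2471
M3 S340
G01 X84.1346 Y67.2471 F4263
G01 X84.1346 Y21.4588
G01 X25.0984 Y21.4588
G01 X25.0984 Y67.2471
M5
G00 X110.2007 Y19.5929
M3 S340
G01 X116.6666 Y23.1291 F4263
G01 X118.9189 Y38.8281
G01 X117.5307 Y60.7684
G01 X113.0750 Y83.0285
G01 X106.1248 Y99.6870
G01 X97.2532 Y104.8224
M5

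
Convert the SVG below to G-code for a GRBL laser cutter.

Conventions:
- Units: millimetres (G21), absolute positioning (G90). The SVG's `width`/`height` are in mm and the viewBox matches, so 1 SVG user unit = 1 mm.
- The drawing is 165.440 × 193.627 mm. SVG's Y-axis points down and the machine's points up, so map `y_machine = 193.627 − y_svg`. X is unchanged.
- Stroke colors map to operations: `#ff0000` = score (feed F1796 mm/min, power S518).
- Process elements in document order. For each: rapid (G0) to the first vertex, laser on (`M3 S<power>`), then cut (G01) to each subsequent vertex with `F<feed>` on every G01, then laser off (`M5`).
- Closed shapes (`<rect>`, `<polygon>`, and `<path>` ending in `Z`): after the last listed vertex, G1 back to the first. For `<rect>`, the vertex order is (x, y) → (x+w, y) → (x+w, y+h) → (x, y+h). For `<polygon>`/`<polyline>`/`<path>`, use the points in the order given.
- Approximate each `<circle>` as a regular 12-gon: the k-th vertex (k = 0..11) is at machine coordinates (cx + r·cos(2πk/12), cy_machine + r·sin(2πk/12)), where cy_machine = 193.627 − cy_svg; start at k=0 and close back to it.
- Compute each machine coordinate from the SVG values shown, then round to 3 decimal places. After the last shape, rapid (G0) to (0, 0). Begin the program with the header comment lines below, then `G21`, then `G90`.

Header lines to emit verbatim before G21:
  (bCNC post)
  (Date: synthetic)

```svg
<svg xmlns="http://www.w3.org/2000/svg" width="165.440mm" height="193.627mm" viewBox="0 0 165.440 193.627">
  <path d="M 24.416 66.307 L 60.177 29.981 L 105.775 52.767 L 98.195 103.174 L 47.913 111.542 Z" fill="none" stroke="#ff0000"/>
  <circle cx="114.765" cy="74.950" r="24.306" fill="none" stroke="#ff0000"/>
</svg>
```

(bCNC post)
(Date: synthetic)
G21
G90
G0 X24.416 Y127.320
M3 S518
G01 X60.177 Y163.646 F1796
G01 X105.775 Y140.860 F1796
G01 X98.195 Y90.453 F1796
G01 X47.913 Y82.085 F1796
G01 X24.416 Y127.320 F1796
M5
G0 X139.071 Y118.677
M3 S518
G01 X135.815 Y130.830 F1796
G01 X126.918 Y139.727 F1796
G01 X114.765 Y142.983 F1796
G01 X102.612 Y139.727 F1796
G01 X93.715 Y130.830 F1796
G01 X90.459 Y118.677 F1796
G01 X93.715 Y106.524 F1796
G01 X102.612 Y97.627 F1796
G01 X114.765 Y94.371 F1796
G01 X126.918 Y97.627 F1796
G01 X135.815 Y106.524 F1796
G01 X139.071 Y118.677 F1796
M5
G0 X0.000 Y0.000

viewBox `0 0 165.440 193.627` with mm width/height → 1 unit = 1 mm. Flip: y_m = 193.627 − y_svg.

**Shape 1** — `<path>` regular polygon, stroke `#ff0000` → score (S518, F1796). Machine vertices: (24.416,127.320) → (60.177,163.646) → (105.775,140.860) → (98.195,90.453) → (47.913,82.085) → (24.416,127.320). Closed: final G1 returns to the first vertex.

**Shape 2** — `<circle>` circle, stroke `#ff0000` → score (S518, F1796). Machine vertices: (139.071,118.677) → (135.815,130.830) → (126.918,139.727) → (114.765,142.983) → (102.612,139.727) → (93.715,130.830) → (90.459,118.677) → (93.715,106.524) → (102.612,97.627) → (114.765,94.371) → (126.918,97.627) → (135.815,106.524) → (139.071,118.677). Closed: final G1 returns to the first vertex.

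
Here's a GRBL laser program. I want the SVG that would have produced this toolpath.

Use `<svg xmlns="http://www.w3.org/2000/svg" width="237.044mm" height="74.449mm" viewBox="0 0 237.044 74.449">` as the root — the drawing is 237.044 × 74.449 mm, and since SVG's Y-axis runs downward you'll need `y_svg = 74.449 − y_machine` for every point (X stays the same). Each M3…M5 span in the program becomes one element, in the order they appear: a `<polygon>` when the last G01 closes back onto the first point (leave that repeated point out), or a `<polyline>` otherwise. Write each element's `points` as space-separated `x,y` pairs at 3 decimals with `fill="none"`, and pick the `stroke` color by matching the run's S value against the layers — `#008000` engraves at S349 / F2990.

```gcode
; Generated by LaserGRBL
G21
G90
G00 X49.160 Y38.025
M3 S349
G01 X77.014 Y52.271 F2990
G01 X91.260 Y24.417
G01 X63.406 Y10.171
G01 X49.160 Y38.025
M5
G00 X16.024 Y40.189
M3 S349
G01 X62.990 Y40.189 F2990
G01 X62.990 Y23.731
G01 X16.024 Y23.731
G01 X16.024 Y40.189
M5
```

Each laser-on run becomes one SVG element. Flip Y back into SVG space with y_svg = 74.449 − y_machine. Every run uses S349, so all elements get stroke `#008000` (engrave).

Run 1: The run returns to its start, so emit a `<polygon>` with points (Y-flipped): 49.160,36.424 77.014,22.178 91.260,50.032 63.406,64.278.

Run 2: The run returns to its start, so emit a `<polygon>` with points (Y-flipped): 16.024,34.260 62.990,34.260 62.990,50.718 16.024,50.718.

<svg xmlns="http://www.w3.org/2000/svg" width="237.044mm" height="74.449mm" viewBox="0 0 237.044 74.449">
  <polygon points="49.160,36.424 77.014,22.178 91.260,50.032 63.406,64.278" fill="none" stroke="#008000"/>
  <polygon points="16.024,34.260 62.990,34.260 62.990,50.718 16.024,50.718" fill="none" stroke="#008000"/>
</svg>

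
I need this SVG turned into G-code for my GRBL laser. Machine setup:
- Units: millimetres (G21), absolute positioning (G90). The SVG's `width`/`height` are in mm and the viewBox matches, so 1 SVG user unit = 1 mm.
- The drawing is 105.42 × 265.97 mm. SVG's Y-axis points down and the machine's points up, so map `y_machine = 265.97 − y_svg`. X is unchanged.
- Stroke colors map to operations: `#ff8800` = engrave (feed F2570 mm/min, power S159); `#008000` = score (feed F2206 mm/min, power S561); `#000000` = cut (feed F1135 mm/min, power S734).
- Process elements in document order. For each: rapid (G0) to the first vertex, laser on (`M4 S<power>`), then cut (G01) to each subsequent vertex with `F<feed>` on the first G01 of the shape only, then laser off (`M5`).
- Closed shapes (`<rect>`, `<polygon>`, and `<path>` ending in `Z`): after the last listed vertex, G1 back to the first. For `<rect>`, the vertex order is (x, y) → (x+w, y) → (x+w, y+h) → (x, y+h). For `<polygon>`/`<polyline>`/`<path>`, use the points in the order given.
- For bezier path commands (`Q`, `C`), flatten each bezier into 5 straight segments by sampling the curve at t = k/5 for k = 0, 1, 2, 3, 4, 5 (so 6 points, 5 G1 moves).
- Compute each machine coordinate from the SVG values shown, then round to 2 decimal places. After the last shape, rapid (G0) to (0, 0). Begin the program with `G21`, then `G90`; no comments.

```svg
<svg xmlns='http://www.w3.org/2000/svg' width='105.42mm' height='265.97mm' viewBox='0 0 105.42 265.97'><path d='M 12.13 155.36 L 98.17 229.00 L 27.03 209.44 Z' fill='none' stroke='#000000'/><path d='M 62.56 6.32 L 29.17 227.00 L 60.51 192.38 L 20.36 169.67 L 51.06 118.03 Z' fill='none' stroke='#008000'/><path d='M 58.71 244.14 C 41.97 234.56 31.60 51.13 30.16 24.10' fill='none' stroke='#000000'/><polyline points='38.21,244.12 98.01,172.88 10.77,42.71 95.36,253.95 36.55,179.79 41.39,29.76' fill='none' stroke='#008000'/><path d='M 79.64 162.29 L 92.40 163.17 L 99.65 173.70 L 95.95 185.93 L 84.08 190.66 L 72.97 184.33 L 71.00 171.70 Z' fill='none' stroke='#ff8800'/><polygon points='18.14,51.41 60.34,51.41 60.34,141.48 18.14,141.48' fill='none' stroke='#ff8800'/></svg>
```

G21
G90
G0 X12.13 Y110.61
M4 S734
G01 X98.17 Y36.97 F1135
G01 X27.03 Y56.53
G01 X12.13 Y110.61
M5
G0 X62.56 Y259.65
M4 S561
G01 X29.17 Y38.97 F2206
G01 X60.51 Y73.59
G01 X20.36 Y96.30
G01 X51.06 Y147.94
G01 X62.56 Y259.65
M5
G0 X58.71 Y21.83
M4 S734
G01 X49.45 Y45.80 F1135
G01 X41.84 Y95.64
G01 X36.01 Y155.50
G01 X32.08 Y209.53
G01 X30.16 Y241.87
M5
G0 X38.21 Y21.85
M4 S561
G01 X98.01 Y93.09 F2206
G01 X10.77 Y223.26
G01 X95.36 Y12.02
G01 X36.55 Y86.18
G01 X41.39 Y236.21
M5
G0 X79.64 Y103.68
M4 S159
G01 X92.40 Y102.80 F2570
G01 X99.65 Y92.27
G01 X95.95 Y80.04
G01 X84.08 Y75.31
G01 X72.97 Y81.64
G01 X71.00 Y94.27
G01 X79.64 Y103.68
M5
G0 X18.14 Y214.56
M4 S159
G01 X60.34 Y214.56 F2570
G01 X60.34 Y124.49
G01 X18.14 Y124.49
G01 X18.14 Y214.56
M5
G0 X0.00 Y0.00

viewBox `0 0 105.42 265.97` with mm width/height → 1 unit = 1 mm. Flip: y_m = 265.97 − y_svg.

**Shape 1** — `<path>` closed polygon, stroke `#000000` → cut (S734, F1135). Machine vertices: (12.13,110.61) → (98.17,36.97) → (27.03,56.53) → (12.13,110.61). Closed: final G1 returns to the first vertex.

**Shape 2** — `<path>` closed polygon, stroke `#008000` → score (S561, F2206). Machine vertices: (62.56,259.65) → (29.17,38.97) → (60.51,73.59) → (20.36,96.30) → (51.06,147.94) → (62.56,259.65). Closed: final G1 returns to the first vertex.

**Shape 3** — `<path>` cubic bezier, stroke `#000000` → cut (S734, F1135). Control points (SVG): P0=(58.71,244.14), P1=(41.97,234.56), P2=(31.60,51.13), P3=(30.16,24.10); sampled at t=k/5. Machine vertices: (58.71,21.83) → (49.45,45.80) → (41.84,95.64) → (36.01,155.50) → (32.08,209.53) → (30.16,241.87). Open path.

**Shape 4** — `<polyline>` open polyline, stroke `#008000` → score (S561, F2206). Machine vertices: (38.21,21.85) → (98.01,93.09) → (10.77,223.26) → (95.36,12.02) → (36.55,86.18) → (41.39,236.21). Open path.

**Shape 5** — `<path>` regular polygon, stroke `#ff8800` → engrave (S159, F2570). Machine vertices: (79.64,103.68) → (92.40,102.80) → (99.65,92.27) → (95.95,80.04) → (84.08,75.31) → (72.97,81.64) → (71.00,94.27) → (79.64,103.68). Closed: final G1 returns to the first vertex.

**Shape 6** — `<polygon>` rectangle, stroke `#ff8800` → engrave (S159, F2570). Machine vertices: (18.14,214.56) → (60.34,214.56) → (60.34,124.49) → (18.14,124.49) → (18.14,214.56). Closed: final G1 returns to the first vertex.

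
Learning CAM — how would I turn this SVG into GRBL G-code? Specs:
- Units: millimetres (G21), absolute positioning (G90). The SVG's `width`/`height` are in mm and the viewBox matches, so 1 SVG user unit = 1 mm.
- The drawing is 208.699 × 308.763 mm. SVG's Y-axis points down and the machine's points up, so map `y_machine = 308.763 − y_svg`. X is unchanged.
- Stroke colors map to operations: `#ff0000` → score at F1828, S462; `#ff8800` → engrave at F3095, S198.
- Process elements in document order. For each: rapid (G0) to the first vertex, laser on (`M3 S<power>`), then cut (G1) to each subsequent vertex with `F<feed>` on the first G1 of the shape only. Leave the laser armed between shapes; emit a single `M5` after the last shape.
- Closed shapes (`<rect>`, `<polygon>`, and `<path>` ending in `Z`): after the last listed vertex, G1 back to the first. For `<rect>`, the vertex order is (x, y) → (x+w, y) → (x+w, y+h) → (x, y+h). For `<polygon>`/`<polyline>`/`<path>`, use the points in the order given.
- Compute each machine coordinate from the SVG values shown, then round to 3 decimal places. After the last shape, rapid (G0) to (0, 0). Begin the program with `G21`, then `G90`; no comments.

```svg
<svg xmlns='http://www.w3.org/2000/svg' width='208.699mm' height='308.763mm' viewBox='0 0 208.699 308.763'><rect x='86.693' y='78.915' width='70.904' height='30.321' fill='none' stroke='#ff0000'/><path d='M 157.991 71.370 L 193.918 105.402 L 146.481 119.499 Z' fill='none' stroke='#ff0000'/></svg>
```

G21
G90
G0 X86.693 Y229.848
M3 S462
G1 X157.597 Y229.848 F1828
G1 X157.597 Y199.527
G1 X86.693 Y199.527
G1 X86.693 Y229.848
G0 X157.991 Y237.393
M3 S462
G1 X193.918 Y203.361 F1828
G1 X146.481 Y189.264
G1 X157.991 Y237.393
M5
G0 X0.000 Y0.000

1 u = 1 mm; y_m = 308.763 − y.

[1] `<rect>` rectangle, #ff0000→score S462 F1828: (86.693,229.848) → (157.597,229.848) → (157.597,199.527) → (86.693,199.527) → (86.693,229.848) (closed)

[2] `<path>` regular polygon, #ff0000→score S462 F1828: (157.991,237.393) → (193.918,203.361) → (146.481,189.264) → (157.991,237.393) (closed)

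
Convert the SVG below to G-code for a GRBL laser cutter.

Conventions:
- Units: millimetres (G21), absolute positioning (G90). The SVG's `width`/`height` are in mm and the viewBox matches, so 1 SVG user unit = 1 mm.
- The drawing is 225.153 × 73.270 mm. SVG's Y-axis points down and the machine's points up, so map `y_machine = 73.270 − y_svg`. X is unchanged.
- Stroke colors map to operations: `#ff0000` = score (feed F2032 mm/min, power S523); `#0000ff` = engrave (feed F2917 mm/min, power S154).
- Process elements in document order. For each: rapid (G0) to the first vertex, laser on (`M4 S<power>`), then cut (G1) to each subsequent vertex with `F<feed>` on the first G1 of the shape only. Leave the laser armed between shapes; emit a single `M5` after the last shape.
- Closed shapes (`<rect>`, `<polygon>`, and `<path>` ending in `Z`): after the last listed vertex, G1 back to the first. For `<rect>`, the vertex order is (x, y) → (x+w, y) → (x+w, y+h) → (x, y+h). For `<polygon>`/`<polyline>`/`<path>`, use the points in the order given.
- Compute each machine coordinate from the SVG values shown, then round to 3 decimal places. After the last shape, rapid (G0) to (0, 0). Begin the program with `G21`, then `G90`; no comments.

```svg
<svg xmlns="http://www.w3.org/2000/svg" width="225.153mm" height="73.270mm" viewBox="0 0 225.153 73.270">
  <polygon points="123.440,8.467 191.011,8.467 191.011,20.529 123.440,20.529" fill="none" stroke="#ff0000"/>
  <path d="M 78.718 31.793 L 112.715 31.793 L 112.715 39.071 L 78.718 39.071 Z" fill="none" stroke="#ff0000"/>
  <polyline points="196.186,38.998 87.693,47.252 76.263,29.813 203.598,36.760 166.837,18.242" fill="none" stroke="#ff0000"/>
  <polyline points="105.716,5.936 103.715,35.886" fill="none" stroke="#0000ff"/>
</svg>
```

G21
G90
G0 X123.440 Y64.803
M4 S523
G1 X191.011 Y64.803 F2032
G1 X191.011 Y52.741
G1 X123.440 Y52.741
G1 X123.440 Y64.803
G0 X78.718 Y41.477
M4 S523
G1 X112.715 Y41.477 F2032
G1 X112.715 Y34.199
G1 X78.718 Y34.199
G1 X78.718 Y41.477
G0 X196.186 Y34.272
M4 S523
G1 X87.693 Y26.018 F2032
G1 X76.263 Y43.457
G1 X203.598 Y36.510
G1 X166.837 Y55.028
G0 X105.716 Y67.334
M4 S154
G1 X103.715 Y37.384 F2917
M5
G0 X0.000 Y0.000

Since the viewBox matches the mm dimensions, user units are millimetres directly. The only transform is the Y-flip y_m = 73.270 − y_svg.

Shape 1 is a rectangle drawn with `<polygon>`. Its stroke #ff0000 means score at S523, F2032. After flipping Y the toolpath is (123.440,64.803) → (191.011,64.803) → (191.011,52.741) → (123.440,52.741) → (123.440,64.803), returning to the start.

Shape 2 is a rectangle drawn with `<path>`. Its stroke #ff0000 means score at S523, F2032. After flipping Y the toolpath is (78.718,41.477) → (112.715,41.477) → (112.715,34.199) → (78.718,34.199) → (78.718,41.477), returning to the start.

Shape 3 is a open polyline drawn with `<polyline>`. Its stroke #ff0000 means score at S523, F2032. After flipping Y the toolpath is (196.186,34.272) → (87.693,26.018) → (76.263,43.457) → (203.598,36.510) → (166.837,55.028).

Shape 4 is a line segment drawn with `<polyline>`. Its stroke #0000ff means engrave at S154, F2917. After flipping Y the toolpath is (105.716,67.334) → (103.715,37.384).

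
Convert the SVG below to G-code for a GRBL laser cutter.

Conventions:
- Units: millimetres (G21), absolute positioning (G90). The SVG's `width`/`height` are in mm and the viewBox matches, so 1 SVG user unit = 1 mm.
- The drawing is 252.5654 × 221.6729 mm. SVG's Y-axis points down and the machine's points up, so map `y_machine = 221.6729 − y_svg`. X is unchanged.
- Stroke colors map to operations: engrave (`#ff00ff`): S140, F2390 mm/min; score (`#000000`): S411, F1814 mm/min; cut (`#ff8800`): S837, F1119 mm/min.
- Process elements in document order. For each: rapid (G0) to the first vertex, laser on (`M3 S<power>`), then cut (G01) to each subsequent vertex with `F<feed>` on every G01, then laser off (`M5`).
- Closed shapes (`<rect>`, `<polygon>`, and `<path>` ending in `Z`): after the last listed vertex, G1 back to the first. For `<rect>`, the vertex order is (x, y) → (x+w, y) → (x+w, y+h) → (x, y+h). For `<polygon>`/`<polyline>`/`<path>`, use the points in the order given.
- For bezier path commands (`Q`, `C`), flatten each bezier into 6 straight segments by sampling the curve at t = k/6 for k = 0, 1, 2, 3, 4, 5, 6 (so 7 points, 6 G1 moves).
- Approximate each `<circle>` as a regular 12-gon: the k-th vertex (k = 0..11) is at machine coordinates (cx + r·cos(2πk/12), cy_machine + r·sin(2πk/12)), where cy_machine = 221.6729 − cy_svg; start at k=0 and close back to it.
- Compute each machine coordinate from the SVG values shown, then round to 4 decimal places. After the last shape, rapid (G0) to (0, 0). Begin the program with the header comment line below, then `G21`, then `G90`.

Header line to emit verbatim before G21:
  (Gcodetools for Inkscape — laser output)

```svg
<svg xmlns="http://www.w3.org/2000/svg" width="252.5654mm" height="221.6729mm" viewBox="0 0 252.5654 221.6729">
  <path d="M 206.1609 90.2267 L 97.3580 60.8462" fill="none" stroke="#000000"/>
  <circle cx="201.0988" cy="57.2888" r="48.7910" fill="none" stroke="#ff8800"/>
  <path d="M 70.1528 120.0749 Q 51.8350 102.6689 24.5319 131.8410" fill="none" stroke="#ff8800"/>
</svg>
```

(Gcodetools for Inkscape — laser output)
G21
G90
G0 X206.1609 Y131.4462
M3 S411
G01 X97.3580 Y160.8267 F1814
M5
G0 X249.8898 Y164.3841
M3 S837
G01 X243.3530 Y188.7796 F1119
G01 X225.4943 Y206.6383 F1119
G01 X201.0988 Y213.1751 F1119
G01 X176.7033 Y206.6383 F1119
G01 X158.8446 Y188.7796 F1119
G01 X152.3078 Y164.3841 F1119
G01 X158.8446 Y139.9886 F1119
G01 X176.7033 Y122.1299 F1119
G01 X201.0988 Y115.5931 F1119
G01 X225.4943 Y122.1299 F1119
G01 X243.3530 Y139.9886 F1119
G01 X249.8898 Y164.3841 F1119
M5
G0 X70.1528 Y101.5980
M3 S837
G01 X63.7973 Y106.1062 F1119
G01 X56.9426 Y108.0267 F1119
G01 X49.5887 Y107.3595 F1119
G01 X41.7356 Y104.1046 F1119
G01 X33.3833 Y98.2621 F1119
G01 X24.5319 Y89.8319 F1119
M5
G0 X0.0000 Y0.0000

Since the viewBox matches the mm dimensions, user units are millimetres directly. The only transform is the Y-flip y_m = 221.6729 − y_svg.

Shape 1 is a line segment drawn with `<path>`. Its stroke #000000 means score at S411, F1814. After flipping Y the toolpath is (206.1609,131.4462) → (97.3580,160.8267).

Shape 2 is a circle drawn with `<circle>`. Its stroke #ff8800 means cut at S837, F1119. After flipping Y the toolpath is (249.8898,164.3841) → (243.3530,188.7796) → (225.4943,206.6383) → (201.0988,213.1751) → (176.7033,206.6383) → (158.8446,188.7796) → (152.3078,164.3841) → (158.8446,139.9886) → (176.7033,122.1299) → (201.0988,115.5931) → (225.4943,122.1299) → (243.3530,139.9886) → (249.8898,164.3841), returning to the start.

Shape 3 is a quadratic bezier drawn with `<path>`. Its stroke #ff8800 means cut at S837, F1119. After flipping Y the toolpath is (70.1528,101.5980) → (63.7973,106.1062) → (56.9426,108.0267) → (49.5887,107.3595) → (41.7356,104.1046) → (33.3833,98.2621) → (24.5319,89.8319).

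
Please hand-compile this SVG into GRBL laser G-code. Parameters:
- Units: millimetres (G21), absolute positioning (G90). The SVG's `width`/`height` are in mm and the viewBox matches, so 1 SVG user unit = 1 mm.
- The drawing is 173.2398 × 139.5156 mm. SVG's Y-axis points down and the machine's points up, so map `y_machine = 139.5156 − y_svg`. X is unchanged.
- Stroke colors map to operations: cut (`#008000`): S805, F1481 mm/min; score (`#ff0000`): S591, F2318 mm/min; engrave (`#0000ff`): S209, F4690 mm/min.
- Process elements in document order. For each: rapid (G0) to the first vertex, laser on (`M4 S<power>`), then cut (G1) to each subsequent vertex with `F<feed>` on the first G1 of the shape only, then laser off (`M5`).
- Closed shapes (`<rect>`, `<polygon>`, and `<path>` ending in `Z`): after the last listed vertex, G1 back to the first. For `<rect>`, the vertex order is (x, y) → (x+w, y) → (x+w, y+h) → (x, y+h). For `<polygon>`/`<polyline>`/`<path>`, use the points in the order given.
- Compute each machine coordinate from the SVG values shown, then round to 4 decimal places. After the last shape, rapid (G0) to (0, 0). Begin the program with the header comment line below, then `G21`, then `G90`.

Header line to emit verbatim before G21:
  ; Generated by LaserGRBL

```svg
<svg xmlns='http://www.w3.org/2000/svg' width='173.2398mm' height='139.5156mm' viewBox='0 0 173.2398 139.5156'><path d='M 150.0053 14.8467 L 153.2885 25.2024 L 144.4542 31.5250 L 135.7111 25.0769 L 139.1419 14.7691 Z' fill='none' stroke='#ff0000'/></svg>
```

Since the viewBox matches the mm dimensions, user units are millimetres directly. The only transform is the Y-flip y_m = 139.5156 − y_svg.

Shape 1 is a regular polygon drawn with `<path>`. Its stroke #ff0000 means score at S591, F2318. After flipping Y the toolpath is (150.0053,124.6689) → (153.2885,114.3132) → (144.4542,107.9906) → (135.7111,114.4387) → (139.1419,124.7465) → (150.0053,124.6689), returning to the start.

; Generated by LaserGRBL
G21
G90
G0 X150.0053 Y124.6689
M4 S591
G1 X153.2885 Y114.3132 F2318
G1 X144.4542 Y107.9906
G1 X135.7111 Y114.4387
G1 X139.1419 Y124.7465
G1 X150.0053 Y124.6689
M5
G0 X0.0000 Y0.0000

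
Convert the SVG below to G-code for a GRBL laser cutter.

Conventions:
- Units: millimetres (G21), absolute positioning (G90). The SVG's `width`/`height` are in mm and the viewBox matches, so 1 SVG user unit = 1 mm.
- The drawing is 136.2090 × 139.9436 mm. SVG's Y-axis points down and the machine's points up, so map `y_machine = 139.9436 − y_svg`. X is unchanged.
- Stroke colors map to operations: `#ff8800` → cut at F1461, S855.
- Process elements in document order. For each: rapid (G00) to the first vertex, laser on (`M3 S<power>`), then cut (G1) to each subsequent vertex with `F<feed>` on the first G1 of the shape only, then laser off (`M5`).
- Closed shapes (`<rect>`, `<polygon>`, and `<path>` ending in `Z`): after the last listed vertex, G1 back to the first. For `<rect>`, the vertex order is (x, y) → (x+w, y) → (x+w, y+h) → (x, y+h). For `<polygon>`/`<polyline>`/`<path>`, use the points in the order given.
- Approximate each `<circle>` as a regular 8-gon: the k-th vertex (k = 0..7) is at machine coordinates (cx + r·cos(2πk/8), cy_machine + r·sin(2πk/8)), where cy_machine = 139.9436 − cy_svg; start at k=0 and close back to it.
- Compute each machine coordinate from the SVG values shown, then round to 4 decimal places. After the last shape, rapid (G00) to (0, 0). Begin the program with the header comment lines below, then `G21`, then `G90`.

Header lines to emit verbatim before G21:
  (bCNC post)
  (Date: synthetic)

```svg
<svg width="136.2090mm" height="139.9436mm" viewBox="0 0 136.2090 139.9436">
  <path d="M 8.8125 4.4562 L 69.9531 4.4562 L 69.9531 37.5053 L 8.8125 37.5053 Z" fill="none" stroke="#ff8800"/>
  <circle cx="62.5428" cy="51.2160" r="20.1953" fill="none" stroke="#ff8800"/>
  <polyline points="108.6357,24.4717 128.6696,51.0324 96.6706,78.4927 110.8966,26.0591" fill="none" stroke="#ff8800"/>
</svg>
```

(bCNC post)
(Date: synthetic)
G21
G90
G00 X8.8125 Y135.4874
M3 S855
G1 X69.9531 Y135.4874 F1461
G1 X69.9531 Y102.4383
G1 X8.8125 Y102.4383
G1 X8.8125 Y135.4874
M5
G00 X82.7381 Y88.7276
M3 S855
G1 X76.8230 Y103.0078 F1461
G1 X62.5428 Y108.9229
G1 X48.2626 Y103.0078
G1 X42.3475 Y88.7276
G1 X48.2626 Y74.4474
G1 X62.5428 Y68.5323
G1 X76.8230 Y74.4474
G1 X82.7381 Y88.7276
M5
G00 X108.6357 Y115.4719
M3 S855
G1 X128.6696 Y88.9112 F1461
G1 X96.6706 Y61.4509
G1 X110.8966 Y113.8845
M5
G00 X0.0000 Y0.0000

Since the viewBox matches the mm dimensions, user units are millimetres directly. The only transform is the Y-flip y_m = 139.9436 − y_svg.

Shape 1 is a rectangle drawn with `<path>`. Its stroke #ff8800 means cut at S855, F1461. After flipping Y the toolpath is (8.8125,135.4874) → (69.9531,135.4874) → (69.9531,102.4383) → (8.8125,102.4383) → (8.8125,135.4874), returning to the start.

Shape 2 is a circle drawn with `<circle>`. Its stroke #ff8800 means cut at S855, F1461. After flipping Y the toolpath is (82.7381,88.7276) → (76.8230,103.0078) → (62.5428,108.9229) → (48.2626,103.0078) → (42.3475,88.7276) → (48.2626,74.4474) → (62.5428,68.5323) → (76.8230,74.4474) → (82.7381,88.7276), returning to the start.

Shape 3 is a open polyline drawn with `<polyline>`. Its stroke #ff8800 means cut at S855, F1461. After flipping Y the toolpath is (108.6357,115.4719) → (128.6696,88.9112) → (96.6706,61.4509) → (110.8966,113.8845).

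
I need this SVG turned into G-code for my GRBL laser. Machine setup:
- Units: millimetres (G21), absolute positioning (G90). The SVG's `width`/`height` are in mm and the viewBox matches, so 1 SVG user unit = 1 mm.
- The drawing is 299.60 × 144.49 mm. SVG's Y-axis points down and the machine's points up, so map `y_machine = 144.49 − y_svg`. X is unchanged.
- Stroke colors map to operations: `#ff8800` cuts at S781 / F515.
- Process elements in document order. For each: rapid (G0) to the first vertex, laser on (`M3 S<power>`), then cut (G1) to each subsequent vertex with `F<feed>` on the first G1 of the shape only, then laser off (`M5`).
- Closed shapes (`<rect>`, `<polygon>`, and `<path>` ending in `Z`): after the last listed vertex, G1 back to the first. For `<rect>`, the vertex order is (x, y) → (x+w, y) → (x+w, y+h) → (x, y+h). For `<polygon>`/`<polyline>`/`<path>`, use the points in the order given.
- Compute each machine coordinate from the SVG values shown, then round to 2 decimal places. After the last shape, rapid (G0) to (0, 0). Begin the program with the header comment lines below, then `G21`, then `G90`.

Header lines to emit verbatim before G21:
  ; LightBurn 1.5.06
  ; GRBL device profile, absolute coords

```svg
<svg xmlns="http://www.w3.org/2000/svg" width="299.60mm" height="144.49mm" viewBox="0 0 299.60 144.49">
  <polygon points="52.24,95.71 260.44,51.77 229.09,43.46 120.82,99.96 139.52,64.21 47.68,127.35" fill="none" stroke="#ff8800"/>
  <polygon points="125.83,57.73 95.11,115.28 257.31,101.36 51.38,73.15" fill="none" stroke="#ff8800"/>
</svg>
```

viewBox `0 0 299.60 144.49` with mm width/height → 1 unit = 1 mm. Flip: y_m = 144.49 − y_svg.

**Shape 1** — `<polygon>` closed polygon, stroke `#ff8800` → cut (S781, F515). Machine vertices: (52.24,48.78) → (260.44,92.72) → (229.09,101.03) → (120.82,44.53) → (139.52,80.28) → (47.68,17.14) → (52.24,48.78). Closed: final G1 returns to the first vertex.

**Shape 2** — `<polygon>` closed polygon, stroke `#ff8800` → cut (S781, F515). Machine vertices: (125.83,86.76) → (95.11,29.21) → (257.31,43.13) → (51.38,71.34) → (125.83,86.76). Closed: final G1 returns to the first vertex.

; LightBurn 1.5.06
; GRBL device profile, absolute coords
G21
G90
G0 X52.24 Y48.78
M3 S781
G1 X260.44 Y92.72 F515
G1 X229.09 Y101.03
G1 X120.82 Y44.53
G1 X139.52 Y80.28
G1 X47.68 Y17.14
G1 X52.24 Y48.78
M5
G0 X125.83 Y86.76
M3 S781
G1 X95.11 Y29.21 F515
G1 X257.31 Y43.13
G1 X51.38 Y71.34
G1 X125.83 Y86.76
M5
G0 X0.00 Y0.00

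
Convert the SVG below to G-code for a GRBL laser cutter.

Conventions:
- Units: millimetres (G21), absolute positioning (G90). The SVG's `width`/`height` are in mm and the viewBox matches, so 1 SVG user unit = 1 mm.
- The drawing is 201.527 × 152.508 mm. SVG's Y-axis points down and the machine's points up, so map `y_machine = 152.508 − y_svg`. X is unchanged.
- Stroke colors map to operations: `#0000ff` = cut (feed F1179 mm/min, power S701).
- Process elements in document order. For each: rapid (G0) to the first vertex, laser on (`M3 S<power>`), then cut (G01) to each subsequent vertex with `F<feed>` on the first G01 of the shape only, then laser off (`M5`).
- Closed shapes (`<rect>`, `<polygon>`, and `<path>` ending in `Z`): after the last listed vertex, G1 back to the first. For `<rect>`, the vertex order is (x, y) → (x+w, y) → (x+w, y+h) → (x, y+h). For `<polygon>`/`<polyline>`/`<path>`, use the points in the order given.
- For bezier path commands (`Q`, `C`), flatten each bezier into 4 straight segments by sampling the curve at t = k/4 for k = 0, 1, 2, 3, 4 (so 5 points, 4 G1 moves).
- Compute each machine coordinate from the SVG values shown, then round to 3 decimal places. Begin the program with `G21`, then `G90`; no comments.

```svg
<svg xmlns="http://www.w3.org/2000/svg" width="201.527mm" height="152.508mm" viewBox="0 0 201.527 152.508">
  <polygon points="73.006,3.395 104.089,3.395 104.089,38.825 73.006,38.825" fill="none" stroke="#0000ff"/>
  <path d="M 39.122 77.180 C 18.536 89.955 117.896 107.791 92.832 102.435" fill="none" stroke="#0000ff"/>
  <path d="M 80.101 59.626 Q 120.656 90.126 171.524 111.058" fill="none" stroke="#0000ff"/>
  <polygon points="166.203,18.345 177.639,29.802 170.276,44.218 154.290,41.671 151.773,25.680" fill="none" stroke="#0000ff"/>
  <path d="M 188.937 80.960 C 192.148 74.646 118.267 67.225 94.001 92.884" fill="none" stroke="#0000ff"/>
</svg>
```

1 u = 1 mm; y_m = 152.508 − y.

[1] `<polygon>` rectangle, #0000ff→cut S701 F1179: (73.006,149.113) → (104.089,149.113) → (104.089,113.683) → (73.006,113.683) → (73.006,149.113) (closed)

[2] `<path>` cubic bezier, #0000ff→cut S701 F1179: (39.122,75.328) → (42.354,65.239) → (67.656,55.901) → (92.119,49.963) → (92.832,50.073)

[3] `<path>` quadratic bezier, #0000ff→cut S701 F1179: (80.101,92.882) → (101.023,78.230) → (123.234,64.774) → (146.735,52.514) → (171.524,41.450)

[4] `<polygon>` regular polygon, #0000ff→cut S701 F1179: (166.203,134.163) → (177.639,122.706) → (170.276,108.290) → (154.290,110.837) → (151.773,126.828) → (166.203,134.163) (closed)

[5] `<path>` cubic bezier, #0000ff→cut S701 F1179: (188.937,71.548) → (178.870,75.957) → (151.773,77.576) → (119.524,73.200) → (94.001,59.624)

G21
G90
G0 X73.006 Y149.113
M3 S701
G01 X104.089 Y149.113 F1179
G01 X104.089 Y113.683
G01 X73.006 Y113.683
G01 X73.006 Y149.113
M5
G0 X39.122 Y75.328
M3 S701
G01 X42.354 Y65.239 F1179
G01 X67.656 Y55.901
G01 X92.119 Y49.963
G01 X92.832 Y50.073
M5
G0 X80.101 Y92.882
M3 S701
G01 X101.023 Y78.230 F1179
G01 X123.234 Y64.774
G01 X146.735 Y52.514
G01 X171.524 Y41.450
M5
G0 X166.203 Y134.163
M3 S701
G01 X177.639 Y122.706 F1179
G01 X170.276 Y108.290
G01 X154.290 Y110.837
G01 X151.773 Y126.828
G01 X166.203 Y134.163
M5
G0 X188.937 Y71.548
M3 S701
G01 X178.870 Y75.957 F1179
G01 X151.773 Y77.576
G01 X119.524 Y73.200
G01 X94.001 Y59.624
M5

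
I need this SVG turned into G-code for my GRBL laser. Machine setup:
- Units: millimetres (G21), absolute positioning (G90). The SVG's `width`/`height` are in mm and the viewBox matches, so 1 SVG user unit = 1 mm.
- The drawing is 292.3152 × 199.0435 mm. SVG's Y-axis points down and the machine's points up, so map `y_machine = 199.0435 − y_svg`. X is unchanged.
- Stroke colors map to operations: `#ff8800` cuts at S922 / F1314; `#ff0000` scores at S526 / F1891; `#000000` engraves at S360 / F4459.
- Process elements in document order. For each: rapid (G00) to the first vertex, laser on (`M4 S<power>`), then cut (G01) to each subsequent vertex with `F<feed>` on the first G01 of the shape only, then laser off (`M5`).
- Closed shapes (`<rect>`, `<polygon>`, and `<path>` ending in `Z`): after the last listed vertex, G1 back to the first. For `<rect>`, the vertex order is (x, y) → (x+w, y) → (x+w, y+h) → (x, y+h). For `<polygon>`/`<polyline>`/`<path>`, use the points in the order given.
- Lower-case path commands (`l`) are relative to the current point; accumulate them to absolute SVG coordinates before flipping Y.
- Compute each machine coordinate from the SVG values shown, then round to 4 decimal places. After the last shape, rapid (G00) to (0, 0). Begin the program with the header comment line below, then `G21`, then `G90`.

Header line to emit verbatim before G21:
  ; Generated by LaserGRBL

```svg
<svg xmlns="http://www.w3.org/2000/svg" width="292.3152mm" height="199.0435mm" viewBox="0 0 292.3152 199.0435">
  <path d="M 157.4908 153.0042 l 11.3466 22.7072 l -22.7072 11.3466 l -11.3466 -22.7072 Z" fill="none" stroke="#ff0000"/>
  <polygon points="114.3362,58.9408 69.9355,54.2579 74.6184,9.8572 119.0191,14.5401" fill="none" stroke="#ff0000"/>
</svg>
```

1 u = 1 mm; y_m = 199.0435 − y.

[1] `<path>` regular polygon, #ff0000→score S526 F1891: (157.4908,46.0393) → (168.8374,23.3321) → (146.1302,11.9855) → (134.7836,34.6927) → (157.4908,46.0393) (closed)

[2] `<polygon>` regular polygon, #ff0000→score S526 F1891: (114.3362,140.1027) → (69.9355,144.7856) → (74.6184,189.1863) → (119.0191,184.5034) → (114.3362,140.1027) (closed)

; Generated by LaserGRBL
G21
G90
G00 X157.4908 Y46.0393
M4 S526
G01 X168.8374 Y23.3321 F1891
G01 X146.1302 Y11.9855
G01 X134.7836 Y34.6927
G01 X157.4908 Y46.0393
M5
G00 X114.3362 Y140.1027
M4 S526
G01 X69.9355 Y144.7856 F1891
G01 X74.6184 Y189.1863
G01 X119.0191 Y184.5034
G01 X114.3362 Y140.1027
M5
G00 X0.0000 Y0.0000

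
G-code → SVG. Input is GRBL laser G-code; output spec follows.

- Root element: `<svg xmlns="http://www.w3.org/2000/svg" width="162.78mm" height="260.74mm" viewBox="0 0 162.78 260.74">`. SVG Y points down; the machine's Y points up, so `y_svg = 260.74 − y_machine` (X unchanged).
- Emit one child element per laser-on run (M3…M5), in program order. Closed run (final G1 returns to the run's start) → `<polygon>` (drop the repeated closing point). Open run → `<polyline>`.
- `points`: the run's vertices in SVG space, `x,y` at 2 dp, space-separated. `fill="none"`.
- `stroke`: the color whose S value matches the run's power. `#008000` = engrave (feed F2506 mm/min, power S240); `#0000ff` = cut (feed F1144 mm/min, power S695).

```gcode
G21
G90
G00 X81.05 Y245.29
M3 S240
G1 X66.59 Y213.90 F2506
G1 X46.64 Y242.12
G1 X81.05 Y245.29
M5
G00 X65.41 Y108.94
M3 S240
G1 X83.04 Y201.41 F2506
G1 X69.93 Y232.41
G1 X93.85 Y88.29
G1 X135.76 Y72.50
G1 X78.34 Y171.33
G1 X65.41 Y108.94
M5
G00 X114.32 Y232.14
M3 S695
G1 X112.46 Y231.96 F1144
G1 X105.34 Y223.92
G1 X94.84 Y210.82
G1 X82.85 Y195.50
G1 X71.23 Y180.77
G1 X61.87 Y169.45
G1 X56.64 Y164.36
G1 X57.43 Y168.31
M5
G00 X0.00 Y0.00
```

<svg xmlns="http://www.w3.org/2000/svg" width="162.78mm" height="260.74mm" viewBox="0 0 162.78 260.74">
  <polygon points="81.05,15.45 66.59,46.84 46.64,18.62" fill="none" stroke="#008000"/>
  <polygon points="65.41,151.80 83.04,59.33 69.93,28.33 93.85,172.45 135.76,188.24 78.34,89.41" fill="none" stroke="#008000"/>
  <polyline points="114.32,28.60 112.46,28.78 105.34,36.82 94.84,49.92 82.85,65.24 71.23,79.97 61.87,91.29 56.64,96.38 57.43,92.43" fill="none" stroke="#0000ff"/>
</svg>

Machine Y-up, SVG Y-down with viewBox height 260.74, so y_svg = 260.74 − y_machine; X carries over.

Run 1: power S240 maps to stroke `#008000` (engrave). The run returns to its start, so emit a `<polygon>` with points (Y-flipped): 81.05,15.45 66.59,46.84 46.64,18.62.

Run 2: power S240 maps to stroke `#008000` (engrave). The run returns to its start, so emit a `<polygon>` with points (Y-flipped): 65.41,151.80 83.04,59.33 69.93,28.33 93.85,172.45 135.76,188.24 78.34,89.41.

Run 3: power S695 maps to stroke `#0000ff` (cut). The run is open, so emit a `<polyline>` with points (Y-flipped): 114.32,28.60 112.46,28.78 105.34,36.82 94.84,49.92 82.85,65.24 71.23,79.97 61.87,91.29 56.64,96.38 57.43,92.43.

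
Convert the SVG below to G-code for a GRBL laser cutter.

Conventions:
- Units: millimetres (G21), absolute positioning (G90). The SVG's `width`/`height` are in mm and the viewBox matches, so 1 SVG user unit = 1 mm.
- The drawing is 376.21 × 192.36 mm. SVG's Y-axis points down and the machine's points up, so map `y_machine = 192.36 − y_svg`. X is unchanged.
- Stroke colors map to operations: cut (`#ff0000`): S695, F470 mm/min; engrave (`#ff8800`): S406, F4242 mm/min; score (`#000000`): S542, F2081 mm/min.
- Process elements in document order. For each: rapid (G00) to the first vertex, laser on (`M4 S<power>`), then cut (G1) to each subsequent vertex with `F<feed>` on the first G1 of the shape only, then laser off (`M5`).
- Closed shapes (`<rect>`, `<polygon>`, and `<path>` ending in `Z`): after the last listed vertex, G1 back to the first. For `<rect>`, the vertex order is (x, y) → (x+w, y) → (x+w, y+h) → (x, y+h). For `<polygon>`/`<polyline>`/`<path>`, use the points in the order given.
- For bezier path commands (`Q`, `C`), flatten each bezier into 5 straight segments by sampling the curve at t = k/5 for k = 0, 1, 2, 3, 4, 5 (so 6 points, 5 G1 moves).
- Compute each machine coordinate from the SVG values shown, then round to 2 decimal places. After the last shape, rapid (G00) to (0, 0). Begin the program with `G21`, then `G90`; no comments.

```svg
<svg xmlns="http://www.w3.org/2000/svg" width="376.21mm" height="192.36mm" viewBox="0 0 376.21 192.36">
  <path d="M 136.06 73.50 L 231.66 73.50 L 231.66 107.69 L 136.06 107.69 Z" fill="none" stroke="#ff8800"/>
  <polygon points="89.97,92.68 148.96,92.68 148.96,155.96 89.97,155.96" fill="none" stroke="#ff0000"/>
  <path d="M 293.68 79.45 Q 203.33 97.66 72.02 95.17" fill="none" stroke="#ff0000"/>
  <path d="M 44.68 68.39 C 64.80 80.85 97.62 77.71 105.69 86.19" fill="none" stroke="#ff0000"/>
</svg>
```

Since the viewBox matches the mm dimensions, user units are millimetres directly. The only transform is the Y-flip y_m = 192.36 − y_svg.

Shape 1 is a rectangle drawn with `<path>`. Its stroke #ff8800 means engrave at S406, F4242. After flipping Y the toolpath is (136.06,118.86) → (231.66,118.86) → (231.66,84.67) → (136.06,84.67) → (136.06,118.86), returning to the start.

Shape 2 is a rectangle drawn with `<polygon>`. Its stroke #ff0000 means cut at S695, F470. After flipping Y the toolpath is (89.97,99.68) → (148.96,99.68) → (148.96,36.40) → (89.97,36.40) → (89.97,99.68), returning to the start.

Shape 3 is a quadratic bezier drawn with `<path>`. Its stroke #ff0000 means cut at S695, F470. After flipping Y the toolpath is (293.68,112.91) → (255.90,106.45) → (214.85,101.65) → (170.51,98.51) → (122.91,97.02) → (72.02,97.19).

Shape 4 is a cubic bezier drawn with `<path>`. Its stroke #ff0000 means cut at S695, F470. After flipping Y the toolpath is (44.68,123.97) → (57.98,118.15) → (72.52,114.76) → (86.52,112.51) → (98.18,110.08) → (105.69,106.17).

G21
G90
G00 X136.06 Y118.86
M4 S406
G1 X231.66 Y118.86 F4242
G1 X231.66 Y84.67
G1 X136.06 Y84.67
G1 X136.06 Y118.86
M5
G00 X89.97 Y99.68
M4 S695
G1 X148.96 Y99.68 F470
G1 X148.96 Y36.40
G1 X89.97 Y36.40
G1 X89.97 Y99.68
M5
G00 X293.68 Y112.91
M4 S695
G1 X255.90 Y106.45 F470
G1 X214.85 Y101.65
G1 X170.51 Y98.51
G1 X122.91 Y97.02
G1 X72.02 Y97.19
M5
G00 X44.68 Y123.97
M4 S695
G1 X57.98 Y118.15 F470
G1 X72.52 Y114.76
G1 X86.52 Y112.51
G1 X98.18 Y110.08
G1 X105.69 Y106.17
M5
G00 X0.00 Y0.00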